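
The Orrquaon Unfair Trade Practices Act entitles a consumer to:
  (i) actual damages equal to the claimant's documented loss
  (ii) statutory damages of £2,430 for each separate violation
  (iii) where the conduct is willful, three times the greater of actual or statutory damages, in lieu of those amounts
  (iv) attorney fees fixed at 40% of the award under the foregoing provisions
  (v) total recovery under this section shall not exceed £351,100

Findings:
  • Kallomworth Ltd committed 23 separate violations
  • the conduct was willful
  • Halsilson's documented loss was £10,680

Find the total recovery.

Statutory damages: 23 × £2,430 = £55,890
Greater of actual damages (£10,680) or statutory damages (£55,890): £55,890
Trebled: 3 × £55,890 = £167,670
Attorney fees: 40% of £167,670 = £67,068
Total before cap: £167,670 + £67,068 = £234,738
Cap at £351,100: £234,738 is within the cap, no reduction.

£234,738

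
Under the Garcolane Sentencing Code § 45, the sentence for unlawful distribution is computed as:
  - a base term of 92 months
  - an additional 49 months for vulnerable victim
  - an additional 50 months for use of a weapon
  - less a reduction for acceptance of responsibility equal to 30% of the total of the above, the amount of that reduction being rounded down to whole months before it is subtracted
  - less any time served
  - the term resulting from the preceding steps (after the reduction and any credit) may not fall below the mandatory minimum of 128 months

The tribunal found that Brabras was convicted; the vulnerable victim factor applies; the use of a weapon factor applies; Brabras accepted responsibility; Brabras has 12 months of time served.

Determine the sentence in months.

128 months

Vulnerable victim enhancement: +49 months
Use of a weapon enhancement: +50 months
Adjusted term: 92 months + 49 months + 50 months = 191 months
Acceptance of responsibility reduction: 30% of 191 months = 57 months (rounded down)
After reduction: 191 − 57 = 134 months
Less time served: 134 months − 12 months = 122 months
Minimum 128 months: 122 months is below the minimum → 128 months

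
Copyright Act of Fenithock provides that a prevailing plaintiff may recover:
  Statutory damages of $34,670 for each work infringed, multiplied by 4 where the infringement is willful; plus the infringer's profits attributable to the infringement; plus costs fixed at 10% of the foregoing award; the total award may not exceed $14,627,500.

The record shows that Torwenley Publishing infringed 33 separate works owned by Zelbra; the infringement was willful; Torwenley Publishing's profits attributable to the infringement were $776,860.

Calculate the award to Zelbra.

$5,888,630

Statutory damages: 33 × $34,670 = $1,144,110
Multiplied by 4: 4 × $1,144,110 = $4,576,440
Combined award: $4,576,440 + $776,860 = $5,353,300
Costs: 10% of $5,353,300 = $535,330
Award plus costs: $5,353,300 + $535,330 = $5,888,630
Cap at $14,627,500: $5,888,630 is within the cap, no reduction.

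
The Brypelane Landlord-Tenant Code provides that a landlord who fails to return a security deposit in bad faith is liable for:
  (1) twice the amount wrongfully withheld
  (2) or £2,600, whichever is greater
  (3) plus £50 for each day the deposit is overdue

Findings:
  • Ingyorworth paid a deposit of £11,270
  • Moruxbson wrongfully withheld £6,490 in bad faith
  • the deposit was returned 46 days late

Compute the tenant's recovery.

Doubled: 2 × £6,490 = £12,980
Minimum £2,600: £12,980 meets the minimum, no increase.
Late-return penalty: 46 × £50 = £2,300
Damages plus late penalty: £12,980 + £2,300 = £15,280

Recovery: £15,280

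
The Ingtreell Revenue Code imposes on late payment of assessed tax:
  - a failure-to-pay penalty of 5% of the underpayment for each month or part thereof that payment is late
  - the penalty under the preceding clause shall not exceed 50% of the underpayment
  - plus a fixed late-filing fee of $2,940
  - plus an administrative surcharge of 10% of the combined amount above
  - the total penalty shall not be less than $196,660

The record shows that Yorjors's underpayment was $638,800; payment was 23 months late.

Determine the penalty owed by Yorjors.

Accrued rate: 5% × 23 = 115%, capped at 50% → 50%
Failure-to-pay penalty: 50% of $638,800 = $319,400
Penalty before surcharge: $319,400 + $2,940 = $322,340
Administrative surcharge: 10% of $322,340 = $32,234
Total penalty: $322,340 + $32,234 = $354,574
Minimum $196,660: $354,574 meets the minimum, no increase.

$354,574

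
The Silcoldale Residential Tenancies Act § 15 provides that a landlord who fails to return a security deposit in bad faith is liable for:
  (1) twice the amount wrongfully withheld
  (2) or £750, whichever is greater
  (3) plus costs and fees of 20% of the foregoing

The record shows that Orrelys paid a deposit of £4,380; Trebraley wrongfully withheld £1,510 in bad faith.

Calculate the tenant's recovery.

Doubled: 2 × £1,510 = £3,020
Minimum £750: £3,020 meets the minimum, no increase.
Costs and fees: 20% of £3,020 = £604
Total recovery: £3,020 + £604 = £3,624

£3,624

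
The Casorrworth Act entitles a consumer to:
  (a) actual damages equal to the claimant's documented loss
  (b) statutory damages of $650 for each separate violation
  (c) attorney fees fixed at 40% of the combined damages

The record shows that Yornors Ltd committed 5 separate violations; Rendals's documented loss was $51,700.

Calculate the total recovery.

$76,930

Statutory damages: 5 × $650 = $3,250
Combined damages: $51,700 + $3,250 = $54,950
Attorney fees: 40% of $54,950 = $21,980
Total recovery: $54,950 + $21,980 = $76,930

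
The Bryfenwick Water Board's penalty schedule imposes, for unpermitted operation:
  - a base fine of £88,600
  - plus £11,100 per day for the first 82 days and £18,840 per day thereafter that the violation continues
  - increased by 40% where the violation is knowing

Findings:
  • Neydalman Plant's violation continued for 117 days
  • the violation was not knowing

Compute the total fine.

First 82 days: 82 × £11,100 = £910,200
Remaining days: (117 − 82) × £18,840 = £659,400
Per-day component: £910,200 + £659,400 = £1,569,600
Base plus per-day: £88,600 + £1,569,600 = £1,658,200
The violation was not knowing: no 40% increase.

£1,658,200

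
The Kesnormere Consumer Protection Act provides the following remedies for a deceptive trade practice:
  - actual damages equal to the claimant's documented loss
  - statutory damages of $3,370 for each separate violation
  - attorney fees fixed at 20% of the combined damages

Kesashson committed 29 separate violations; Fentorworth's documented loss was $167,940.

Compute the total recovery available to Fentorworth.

Statutory damages: 29 × $3,370 = $97,730
Combined damages: $167,940 + $97,730 = $265,670
Attorney fees: 20% of $265,670 = $53,134
Total recovery: $265,670 + $53,134 = $318,804

$318,804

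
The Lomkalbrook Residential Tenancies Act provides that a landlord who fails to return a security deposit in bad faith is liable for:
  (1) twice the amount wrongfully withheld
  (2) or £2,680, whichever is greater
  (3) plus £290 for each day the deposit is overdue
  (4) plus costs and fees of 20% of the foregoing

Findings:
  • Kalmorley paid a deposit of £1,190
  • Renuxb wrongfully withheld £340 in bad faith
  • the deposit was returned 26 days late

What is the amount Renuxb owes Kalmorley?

£12,264

Doubled: 2 × £340 = £680
Minimum £2,680: £680 is below the minimum → £2,680
Late-return penalty: 26 × £290 = £7,540
Damages plus late penalty: £2,680 + £7,540 = £10,220
Costs and fees: 20% of £10,220 = £2,044
Total recovery: £10,220 + £2,044 = £12,264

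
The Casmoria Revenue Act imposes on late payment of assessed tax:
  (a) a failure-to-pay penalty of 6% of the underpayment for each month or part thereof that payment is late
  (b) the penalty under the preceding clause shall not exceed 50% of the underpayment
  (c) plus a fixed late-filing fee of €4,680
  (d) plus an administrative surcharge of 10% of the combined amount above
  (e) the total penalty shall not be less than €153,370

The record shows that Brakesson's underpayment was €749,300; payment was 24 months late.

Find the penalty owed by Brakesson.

Accrued rate: 6% × 24 = 144%, capped at 50% → 50%
Failure-to-pay penalty: 50% of €749,300 = €374,650
Penalty before surcharge: €374,650 + €4,680 = €379,330
Administrative surcharge: 10% of €379,330 = €37,933
Total penalty: €379,330 + €37,933 = €417,263
Minimum €153,370: €417,263 meets the minimum, no increase.

Penalty: €417,263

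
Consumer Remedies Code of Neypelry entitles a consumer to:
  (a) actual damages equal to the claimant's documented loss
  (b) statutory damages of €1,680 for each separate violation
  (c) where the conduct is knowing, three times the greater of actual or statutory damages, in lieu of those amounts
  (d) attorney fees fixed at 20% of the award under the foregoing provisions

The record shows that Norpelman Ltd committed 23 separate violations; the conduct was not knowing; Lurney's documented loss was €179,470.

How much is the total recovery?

Total recovery: €261,732

Statutory damages: 23 × €1,680 = €38,640
Conduct not knowing: the in-lieu enhancement does not apply.
Actual plus statutory damages: €179,470 + €38,640 = €218,110
Attorney fees: 20% of €218,110 = €43,622
Total recovery: €218,110 + €43,622 = €261,732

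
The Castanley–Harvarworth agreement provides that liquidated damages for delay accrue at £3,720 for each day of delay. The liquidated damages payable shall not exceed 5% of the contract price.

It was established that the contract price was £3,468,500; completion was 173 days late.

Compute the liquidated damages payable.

£173,425

Per-day damages: 173 × £3,720 = £643,560
Cap: 5% of £3,468,500 = £173,425
Cap at £173,425: £643,560 exceeds the cap → £173,425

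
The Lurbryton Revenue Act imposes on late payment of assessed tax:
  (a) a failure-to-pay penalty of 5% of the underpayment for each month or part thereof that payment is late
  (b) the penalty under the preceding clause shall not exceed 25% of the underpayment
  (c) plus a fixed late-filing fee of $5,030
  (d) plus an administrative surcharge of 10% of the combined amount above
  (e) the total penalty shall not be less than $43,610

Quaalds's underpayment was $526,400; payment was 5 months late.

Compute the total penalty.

$150,293

Accrued rate: 5% × 5 = 25%, capped at 25% → 25%
Failure-to-pay penalty: 25% of $526,400 = $131,600
Penalty before surcharge: $131,600 + $5,030 = $136,630
Administrative surcharge: 10% of $136,630 = $13,663
Total penalty: $136,630 + $13,663 = $150,293
Minimum $43,610: $150,293 meets the minimum, no increase.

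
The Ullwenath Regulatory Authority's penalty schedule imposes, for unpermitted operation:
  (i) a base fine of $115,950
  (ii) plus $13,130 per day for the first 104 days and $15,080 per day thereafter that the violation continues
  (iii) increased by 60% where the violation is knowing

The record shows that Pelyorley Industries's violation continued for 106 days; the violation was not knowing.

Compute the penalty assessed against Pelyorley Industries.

First 104 days: 104 × $13,130 = $1,365,520
Remaining days: (106 − 104) × $15,080 = $30,160
Per-day component: $1,365,520 + $30,160 = $1,395,680
Base plus per-day: $115,950 + $1,395,680 = $1,511,630
The violation was not knowing: no 60% increase.

$1,511,630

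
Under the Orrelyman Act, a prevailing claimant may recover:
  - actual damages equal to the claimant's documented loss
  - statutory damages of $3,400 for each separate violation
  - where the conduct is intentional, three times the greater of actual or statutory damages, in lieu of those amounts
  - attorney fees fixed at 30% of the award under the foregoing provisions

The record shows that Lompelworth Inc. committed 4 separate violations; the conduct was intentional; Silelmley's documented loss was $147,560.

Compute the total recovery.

Total recovery: $575,484

Statutory damages: 4 × $3,400 = $13,600
Greater of actual damages ($147,560) or statutory damages ($13,600): $147,560
Trebled: 3 × $147,560 = $442,680
Attorney fees: 30% of $442,680 = $132,804
Total recovery: $442,680 + $132,804 = $575,484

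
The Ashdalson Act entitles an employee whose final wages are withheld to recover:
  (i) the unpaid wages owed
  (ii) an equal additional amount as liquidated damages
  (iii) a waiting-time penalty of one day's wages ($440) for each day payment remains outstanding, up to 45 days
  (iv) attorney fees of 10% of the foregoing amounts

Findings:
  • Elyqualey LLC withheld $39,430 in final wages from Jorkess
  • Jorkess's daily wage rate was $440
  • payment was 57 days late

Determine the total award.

$108,526

Liquidated damages (equal amount): $39,430
Penalty days: min(57, 45) = 45
Waiting-time penalty: 45 × $440 = $19,800
Subtotal: $39,430 + $39,430 + $19,800 = $98,660
Attorney fees: 10% of $98,660 = $9,866
Total award: $98,660 + $9,866 = $108,526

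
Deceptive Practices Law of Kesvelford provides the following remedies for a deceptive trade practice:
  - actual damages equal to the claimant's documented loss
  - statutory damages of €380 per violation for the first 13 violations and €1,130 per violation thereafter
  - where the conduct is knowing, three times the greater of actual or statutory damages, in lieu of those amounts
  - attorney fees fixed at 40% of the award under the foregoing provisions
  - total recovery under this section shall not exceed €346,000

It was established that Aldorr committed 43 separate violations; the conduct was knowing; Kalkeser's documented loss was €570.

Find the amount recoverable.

First 13 violations: 13 × €380 = €4,940
Remaining violations: (43 − 13) × €1,130 = €33,900
Statutory damages: €4,940 + €33,900 = €38,840
Greater of actual damages (€570) or statutory damages (€38,840): €38,840
Trebled: 3 × €38,840 = €116,520
Attorney fees: 40% of €116,520 = €46,608
Total before cap: €116,520 + €46,608 = €163,128
Cap at €346,000: €163,128 is within the cap, no reduction.

€163,128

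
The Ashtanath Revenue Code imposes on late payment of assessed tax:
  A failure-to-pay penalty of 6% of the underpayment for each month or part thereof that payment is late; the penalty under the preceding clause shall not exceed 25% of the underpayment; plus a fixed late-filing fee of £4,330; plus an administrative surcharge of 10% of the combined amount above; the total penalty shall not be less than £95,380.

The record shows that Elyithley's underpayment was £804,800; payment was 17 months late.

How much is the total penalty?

Accrued rate: 6% × 17 = 102%, capped at 25% → 25%
Failure-to-pay penalty: 25% of £804,800 = £201,200
Penalty before surcharge: £201,200 + £4,330 = £205,530
Administrative surcharge: 10% of £205,530 = £20,553
Total penalty: £205,530 + £20,553 = £226,083
Minimum £95,380: £226,083 meets the minimum, no increase.

£226,083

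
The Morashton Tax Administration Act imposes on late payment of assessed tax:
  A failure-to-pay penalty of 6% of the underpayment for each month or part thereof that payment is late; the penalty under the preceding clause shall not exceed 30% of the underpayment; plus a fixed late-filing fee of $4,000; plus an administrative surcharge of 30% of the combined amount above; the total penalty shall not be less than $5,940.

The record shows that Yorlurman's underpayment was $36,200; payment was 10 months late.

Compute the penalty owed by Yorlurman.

Accrued rate: 6% × 10 = 60%, capped at 30% → 30%
Failure-to-pay penalty: 30% of $36,200 = $10,860
Penalty before surcharge: $10,860 + $4,000 = $14,860
Administrative surcharge: 30% of $14,860 = $4,458
Total penalty: $14,860 + $4,458 = $19,318
Minimum $5,940: $19,318 meets the minimum, no increase.

Penalty: $19,318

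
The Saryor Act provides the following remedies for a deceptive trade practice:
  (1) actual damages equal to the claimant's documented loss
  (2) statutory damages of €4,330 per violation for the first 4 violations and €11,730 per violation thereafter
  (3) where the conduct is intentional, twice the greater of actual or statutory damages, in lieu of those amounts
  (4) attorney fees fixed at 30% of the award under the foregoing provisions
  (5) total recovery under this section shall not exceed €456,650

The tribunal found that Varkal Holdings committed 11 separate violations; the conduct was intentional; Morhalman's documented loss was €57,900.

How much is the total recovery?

First 4 violations: 4 × €4,330 = €17,320
Remaining violations: (11 − 4) × €11,730 = €82,110
Statutory damages: €17,320 + €82,110 = €99,430
Greater of actual damages (€57,900) or statutory damages (€99,430): €99,430
Doubled: 2 × €99,430 = €198,860
Attorney fees: 30% of €198,860 = €59,658
Total before cap: €198,860 + €59,658 = €258,518
Cap at €456,650: €258,518 is within the cap, no reduction.

€258,518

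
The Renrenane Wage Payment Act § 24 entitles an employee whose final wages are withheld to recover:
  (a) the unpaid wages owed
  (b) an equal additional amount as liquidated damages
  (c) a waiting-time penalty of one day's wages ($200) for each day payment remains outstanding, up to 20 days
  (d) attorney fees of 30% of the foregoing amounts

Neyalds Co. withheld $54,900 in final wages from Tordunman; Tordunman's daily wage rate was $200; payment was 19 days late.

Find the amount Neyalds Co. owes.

Liquidated damages (equal amount): $54,900
Penalty days: min(19, 20) = 19
Waiting-time penalty: 19 × $200 = $3,800
Subtotal: $54,900 + $54,900 + $3,800 = $113,600
Attorney fees: 30% of $113,600 = $34,080
Total award: $113,600 + $34,080 = $147,680

$147,680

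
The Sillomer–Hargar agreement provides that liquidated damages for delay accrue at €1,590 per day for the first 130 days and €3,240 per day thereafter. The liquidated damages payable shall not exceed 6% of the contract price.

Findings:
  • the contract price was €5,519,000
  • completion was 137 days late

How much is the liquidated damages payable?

First 130 days: 130 × €1,590 = €206,700
Remaining days: (137 − 130) × €3,240 = €22,680
Accrued per-day damages: €206,700 + €22,680 = €229,380
Cap: 6% of €5,519,000 = €331,140
Cap at €331,140: €229,380 is within the cap, no reduction.

€229,380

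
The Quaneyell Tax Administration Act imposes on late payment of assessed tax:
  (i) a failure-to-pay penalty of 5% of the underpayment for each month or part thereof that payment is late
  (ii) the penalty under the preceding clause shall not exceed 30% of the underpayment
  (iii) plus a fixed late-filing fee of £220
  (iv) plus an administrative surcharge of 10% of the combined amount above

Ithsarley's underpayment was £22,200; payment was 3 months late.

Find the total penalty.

Accrued rate: 5% × 3 = 15%, capped at 30% → 15%
Failure-to-pay penalty: 15% of £22,200 = £3,330
Penalty before surcharge: £3,330 + £220 = £3,550
Administrative surcharge: 10% of £3,550 = £355
Total penalty: £3,550 + £355 = £3,905

Penalty: £3,905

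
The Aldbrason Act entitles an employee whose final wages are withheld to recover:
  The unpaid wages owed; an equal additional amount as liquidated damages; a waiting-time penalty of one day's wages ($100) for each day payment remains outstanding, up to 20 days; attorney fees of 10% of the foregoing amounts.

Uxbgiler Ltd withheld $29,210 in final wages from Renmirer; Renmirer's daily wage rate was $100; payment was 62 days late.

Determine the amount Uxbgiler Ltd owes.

$66,462

Liquidated damages (equal amount): $29,210
Penalty days: min(62, 20) = 20
Waiting-time penalty: 20 × $100 = $2,000
Subtotal: $29,210 + $29,210 + $2,000 = $60,420
Attorney fees: 10% of $60,420 = $6,042
Total award: $60,420 + $6,042 = $66,462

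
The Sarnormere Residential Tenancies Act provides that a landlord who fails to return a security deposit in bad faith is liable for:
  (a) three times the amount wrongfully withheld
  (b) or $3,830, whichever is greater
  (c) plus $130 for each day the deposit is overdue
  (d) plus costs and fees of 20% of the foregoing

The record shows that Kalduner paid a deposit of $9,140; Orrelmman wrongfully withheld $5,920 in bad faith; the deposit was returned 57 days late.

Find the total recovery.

$30,204

Trebled: 3 × $5,920 = $17,760
Minimum $3,830: $17,760 meets the minimum, no increase.
Late-return penalty: 57 × $130 = $7,410
Damages plus late penalty: $17,760 + $7,410 = $25,170
Costs and fees: 20% of $25,170 = $5,034
Total recovery: $25,170 + $5,034 = $30,204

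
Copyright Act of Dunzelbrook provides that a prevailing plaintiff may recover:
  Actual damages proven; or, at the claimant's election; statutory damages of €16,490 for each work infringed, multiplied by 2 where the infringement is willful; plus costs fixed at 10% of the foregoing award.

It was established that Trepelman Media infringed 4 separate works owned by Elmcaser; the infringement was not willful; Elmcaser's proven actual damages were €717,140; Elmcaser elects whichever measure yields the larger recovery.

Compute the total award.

Statutory damages: 4 × €16,490 = €65,960
Infringement not willful: no ×2 enhancement.
Greater of actual damages (€717,140) or statutory damages (€65,960): €717,140
Costs: 10% of €717,140 = €71,714
Award plus costs: €717,140 + €71,714 = €788,854

€788,854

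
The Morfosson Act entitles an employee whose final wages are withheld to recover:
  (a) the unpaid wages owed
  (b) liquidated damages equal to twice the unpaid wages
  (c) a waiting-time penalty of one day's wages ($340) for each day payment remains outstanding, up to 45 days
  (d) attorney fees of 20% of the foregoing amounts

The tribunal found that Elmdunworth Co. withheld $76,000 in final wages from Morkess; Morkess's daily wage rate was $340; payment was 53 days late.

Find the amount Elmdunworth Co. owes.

Doubled: 2 × $76,000 = $152,000
Penalty days: min(53, 45) = 45
Waiting-time penalty: 45 × $340 = $15,300
Subtotal: $76,000 + $152,000 + $15,300 = $243,300
Attorney fees: 20% of $243,300 = $48,660
Total award: $243,300 + $48,660 = $291,960

Total award: $291,960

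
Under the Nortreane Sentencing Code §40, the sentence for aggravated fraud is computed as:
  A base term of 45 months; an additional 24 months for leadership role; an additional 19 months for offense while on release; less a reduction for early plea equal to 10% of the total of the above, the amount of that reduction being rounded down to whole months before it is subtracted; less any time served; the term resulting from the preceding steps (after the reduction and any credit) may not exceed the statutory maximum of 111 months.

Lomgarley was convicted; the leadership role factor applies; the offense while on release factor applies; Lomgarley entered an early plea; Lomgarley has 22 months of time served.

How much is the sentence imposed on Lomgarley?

58 months

Leadership role enhancement: +24 months
Offense while on release enhancement: +19 months
Adjusted term: 45 months + 24 months + 19 months = 88 months
Early plea reduction: 10% of 88 months = 8 months (rounded down)
After reduction: 88 − 8 = 80 months
Less time served: 80 months − 22 months = 58 months
Cap at 111 months: 58 months is within the cap, no reduction.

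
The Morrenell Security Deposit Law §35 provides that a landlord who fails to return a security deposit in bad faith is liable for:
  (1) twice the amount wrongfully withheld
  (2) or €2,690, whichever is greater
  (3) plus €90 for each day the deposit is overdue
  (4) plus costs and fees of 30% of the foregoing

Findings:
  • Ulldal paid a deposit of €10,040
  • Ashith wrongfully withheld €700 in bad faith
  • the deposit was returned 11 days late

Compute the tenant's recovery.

€4,784

Doubled: 2 × €700 = €1,400
Minimum €2,690: €1,400 is below the minimum → €2,690
Late-return penalty: 11 × €90 = €990
Damages plus late penalty: €2,690 + €990 = €3,680
Costs and fees: 30% of €3,680 = €1,104
Total recovery: €3,680 + €1,104 = €4,784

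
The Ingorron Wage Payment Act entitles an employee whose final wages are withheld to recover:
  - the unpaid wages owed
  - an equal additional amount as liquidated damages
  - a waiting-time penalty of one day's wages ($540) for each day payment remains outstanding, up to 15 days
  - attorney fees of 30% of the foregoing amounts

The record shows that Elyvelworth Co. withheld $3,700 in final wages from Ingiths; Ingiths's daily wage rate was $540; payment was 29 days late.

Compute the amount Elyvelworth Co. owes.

Total award: $20,150

Liquidated damages (equal amount): $3,700
Penalty days: min(29, 15) = 15
Waiting-time penalty: 15 × $540 = $8,100
Subtotal: $3,700 + $3,700 + $8,100 = $15,500
Attorney fees: 30% of $15,500 = $4,650
Total award: $15,500 + $4,650 = $20,150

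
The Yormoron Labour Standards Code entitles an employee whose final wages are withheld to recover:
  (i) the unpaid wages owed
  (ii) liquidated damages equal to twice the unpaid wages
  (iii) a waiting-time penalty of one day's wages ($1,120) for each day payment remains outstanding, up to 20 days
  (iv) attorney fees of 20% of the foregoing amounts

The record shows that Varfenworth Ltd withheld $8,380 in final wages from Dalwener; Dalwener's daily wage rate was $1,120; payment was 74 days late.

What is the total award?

$57,048

Doubled: 2 × $8,380 = $16,760
Penalty days: min(74, 20) = 20
Waiting-time penalty: 20 × $1,120 = $22,400
Subtotal: $8,380 + $16,760 + $22,400 = $47,540
Attorney fees: 20% of $47,540 = $9,508
Total award: $47,540 + $9,508 = $57,048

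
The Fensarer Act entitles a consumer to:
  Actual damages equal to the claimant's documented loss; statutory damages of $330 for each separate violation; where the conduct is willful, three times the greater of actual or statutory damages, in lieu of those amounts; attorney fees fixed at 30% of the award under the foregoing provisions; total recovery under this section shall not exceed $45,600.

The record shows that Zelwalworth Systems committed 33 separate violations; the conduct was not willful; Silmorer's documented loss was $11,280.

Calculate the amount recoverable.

$28,821

Statutory damages: 33 × $330 = $10,890
Conduct not willful: the in-lieu enhancement does not apply.
Actual plus statutory damages: $11,280 + $10,890 = $22,170
Attorney fees: 30% of $22,170 = $6,651
Total before cap: $22,170 + $6,651 = $28,821
Cap at $45,600: $28,821 is within the cap, no reduction.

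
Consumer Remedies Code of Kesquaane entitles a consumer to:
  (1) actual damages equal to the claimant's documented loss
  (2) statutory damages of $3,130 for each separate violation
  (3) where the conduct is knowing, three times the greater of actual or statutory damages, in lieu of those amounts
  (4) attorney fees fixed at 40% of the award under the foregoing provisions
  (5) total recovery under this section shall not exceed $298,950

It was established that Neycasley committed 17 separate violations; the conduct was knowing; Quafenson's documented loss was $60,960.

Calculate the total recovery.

Statutory damages: 17 × $3,130 = $53,210
Greater of actual damages ($60,960) or statutory damages ($53,210): $60,960
Trebled: 3 × $60,960 = $182,880
Attorney fees: 40% of $182,880 = $73,152
Total before cap: $182,880 + $73,152 = $256,032
Cap at $298,950: $256,032 is within the cap, no reduction.

Total recovery: $256,032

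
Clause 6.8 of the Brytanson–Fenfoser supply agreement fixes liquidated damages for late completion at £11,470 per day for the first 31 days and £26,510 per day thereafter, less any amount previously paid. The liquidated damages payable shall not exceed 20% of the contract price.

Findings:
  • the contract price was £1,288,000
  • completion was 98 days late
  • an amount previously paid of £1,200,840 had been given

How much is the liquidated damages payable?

£257,600

First 31 days: 31 × £11,470 = £355,570
Remaining days: (98 − 31) × £26,510 = £1,776,170
Accrued per-day damages: £355,570 + £1,776,170 = £2,131,740
Less amount previously paid: £2,131,740 − £1,200,840 = £930,900
Cap: 20% of £1,288,000 = £257,600
Cap at £257,600: £930,900 exceeds the cap → £257,600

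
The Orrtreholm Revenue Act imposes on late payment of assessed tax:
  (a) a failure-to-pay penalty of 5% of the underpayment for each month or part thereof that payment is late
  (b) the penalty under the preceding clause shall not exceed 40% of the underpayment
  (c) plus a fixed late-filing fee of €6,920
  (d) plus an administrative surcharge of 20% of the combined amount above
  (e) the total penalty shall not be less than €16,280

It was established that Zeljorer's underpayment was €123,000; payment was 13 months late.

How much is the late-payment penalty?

Accrued rate: 5% × 13 = 65%, capped at 40% → 40%
Failure-to-pay penalty: 40% of €123,000 = €49,200
Penalty before surcharge: €49,200 + €6,920 = €56,120
Administrative surcharge: 20% of €56,120 = €11,224
Total penalty: €56,120 + €11,224 = €67,344
Minimum €16,280: €67,344 meets the minimum, no increase.

€67,344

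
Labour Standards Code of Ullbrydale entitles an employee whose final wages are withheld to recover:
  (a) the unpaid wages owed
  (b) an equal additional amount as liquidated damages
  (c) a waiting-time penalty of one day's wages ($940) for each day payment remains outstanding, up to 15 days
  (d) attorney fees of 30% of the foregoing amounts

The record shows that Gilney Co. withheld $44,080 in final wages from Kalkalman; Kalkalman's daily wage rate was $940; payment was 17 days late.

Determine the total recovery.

Liquidated damages (equal amount): $44,080
Penalty days: min(17, 15) = 15
Waiting-time penalty: 15 × $940 = $14,100
Subtotal: $44,080 + $44,080 + $14,100 = $102,260
Attorney fees: 30% of $102,260 = $30,678
Total award: $102,260 + $30,678 = $132,938

$132,938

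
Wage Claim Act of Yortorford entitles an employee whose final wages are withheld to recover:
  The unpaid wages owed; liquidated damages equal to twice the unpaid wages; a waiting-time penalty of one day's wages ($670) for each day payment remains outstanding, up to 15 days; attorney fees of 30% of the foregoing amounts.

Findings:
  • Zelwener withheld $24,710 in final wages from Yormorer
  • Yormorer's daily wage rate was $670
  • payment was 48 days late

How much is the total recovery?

Doubled: 2 × $24,710 = $49,420
Penalty days: min(48, 15) = 15
Waiting-time penalty: 15 × $670 = $10,050
Subtotal: $24,710 + $49,420 + $10,050 = $84,180
Attorney fees: 30% of $84,180 = $25,254
Total award: $84,180 + $25,254 = $109,434

$109,434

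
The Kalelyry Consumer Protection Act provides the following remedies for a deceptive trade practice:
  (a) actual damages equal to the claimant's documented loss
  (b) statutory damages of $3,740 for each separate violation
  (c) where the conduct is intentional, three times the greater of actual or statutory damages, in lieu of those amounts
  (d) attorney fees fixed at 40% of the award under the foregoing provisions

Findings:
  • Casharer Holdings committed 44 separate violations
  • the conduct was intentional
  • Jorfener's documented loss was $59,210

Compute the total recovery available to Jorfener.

Statutory damages: 44 × $3,740 = $164,560
Greater of actual damages ($59,210) or statutory damages ($164,560): $164,560
Trebled: 3 × $164,560 = $493,680
Attorney fees: 40% of $493,680 = $197,472
Total recovery: $493,680 + $197,472 = $691,152

$691,152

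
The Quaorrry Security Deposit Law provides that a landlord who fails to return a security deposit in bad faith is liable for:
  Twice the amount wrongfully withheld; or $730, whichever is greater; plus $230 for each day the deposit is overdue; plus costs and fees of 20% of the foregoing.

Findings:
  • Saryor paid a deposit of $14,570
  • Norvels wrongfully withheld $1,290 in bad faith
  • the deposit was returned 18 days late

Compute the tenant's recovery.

Doubled: 2 × $1,290 = $2,580
Minimum $730: $2,580 meets the minimum, no increase.
Late-return penalty: 18 × $230 = $4,140
Damages plus late penalty: $2,580 + $4,140 = $6,720
Costs and fees: 20% of $6,720 = $1,344
Total recovery: $6,720 + $1,344 = $8,064

$8,064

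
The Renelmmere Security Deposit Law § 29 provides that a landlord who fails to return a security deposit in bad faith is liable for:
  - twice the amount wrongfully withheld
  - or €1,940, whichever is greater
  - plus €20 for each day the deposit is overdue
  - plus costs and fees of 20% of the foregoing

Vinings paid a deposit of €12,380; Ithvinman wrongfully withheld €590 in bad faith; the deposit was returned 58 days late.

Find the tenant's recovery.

Doubled: 2 × €590 = €1,180
Minimum €1,940: €1,180 is below the minimum → €1,940
Late-return penalty: 58 × €20 = €1,160
Damages plus late penalty: €1,940 + €1,160 = €3,100
Costs and fees: 20% of €3,100 = €620
Total recovery: €3,100 + €620 = €3,720

€3,720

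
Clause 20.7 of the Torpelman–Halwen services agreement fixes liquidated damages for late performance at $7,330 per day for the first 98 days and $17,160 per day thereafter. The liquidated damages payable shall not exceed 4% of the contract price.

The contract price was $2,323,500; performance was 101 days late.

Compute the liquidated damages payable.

$92,940

First 98 days: 98 × $7,330 = $718,340
Remaining days: (101 − 98) × $17,160 = $51,480
Accrued per-day damages: $718,340 + $51,480 = $769,820
Cap: 4% of $2,323,500 = $92,940
Cap at $92,940: $769,820 exceeds the cap → $92,940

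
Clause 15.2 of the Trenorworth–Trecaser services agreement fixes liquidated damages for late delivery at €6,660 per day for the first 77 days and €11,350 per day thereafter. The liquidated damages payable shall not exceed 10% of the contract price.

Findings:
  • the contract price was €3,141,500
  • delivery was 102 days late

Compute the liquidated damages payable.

First 77 days: 77 × €6,660 = €512,820
Remaining days: (102 − 77) × €11,350 = €283,750
Accrued per-day damages: €512,820 + €283,750 = €796,570
Cap: 10% of €3,141,500 = €314,150
Cap at €314,150: €796,570 exceeds the cap → €314,150

€314,150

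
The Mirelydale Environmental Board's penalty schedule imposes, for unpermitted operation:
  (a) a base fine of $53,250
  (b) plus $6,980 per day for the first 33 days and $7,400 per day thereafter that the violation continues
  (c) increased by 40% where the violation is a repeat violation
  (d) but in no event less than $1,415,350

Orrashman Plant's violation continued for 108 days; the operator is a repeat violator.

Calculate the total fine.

First 33 days: 33 × $6,980 = $230,340
Remaining days: (108 − 33) × $7,400 = $555,000
Per-day component: $230,340 + $555,000 = $785,340
Base plus per-day: $53,250 + $785,340 = $838,590
Enhancement: 40% of $838,590 = $335,436
Enhanced fine: $838,590 + $335,436 = $1,174,026
Minimum $1,415,350: $1,174,026 is below the minimum → $1,415,350

Civil penalty: $1,415,350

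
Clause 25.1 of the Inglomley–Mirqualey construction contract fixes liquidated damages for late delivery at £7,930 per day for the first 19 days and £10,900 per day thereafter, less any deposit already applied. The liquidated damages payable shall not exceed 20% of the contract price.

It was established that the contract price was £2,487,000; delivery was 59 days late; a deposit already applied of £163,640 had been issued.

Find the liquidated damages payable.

Liquidated damages: £423,030

First 19 days: 19 × £7,930 = £150,670
Remaining days: (59 − 19) × £10,900 = £436,000
Accrued per-day damages: £150,670 + £436,000 = £586,670
Less deposit already applied: £586,670 − £163,640 = £423,030
Cap: 20% of £2,487,000 = £497,400
Cap at £497,400: £423,030 is within the cap, no reduction.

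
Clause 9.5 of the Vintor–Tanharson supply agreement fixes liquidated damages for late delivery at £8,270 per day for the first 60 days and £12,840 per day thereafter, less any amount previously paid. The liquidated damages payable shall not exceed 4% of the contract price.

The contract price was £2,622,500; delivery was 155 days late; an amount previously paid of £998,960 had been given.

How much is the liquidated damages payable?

First 60 days: 60 × £8,270 = £496,200
Remaining days: (155 − 60) × £12,840 = £1,219,800
Accrued per-day damages: £496,200 + £1,219,800 = £1,716,000
Less amount previously paid: £1,716,000 − £998,960 = £717,040
Cap: 4% of £2,622,500 = £104,900
Cap at £104,900: £717,040 exceeds the cap → £104,900

Liquidated damages: £104,900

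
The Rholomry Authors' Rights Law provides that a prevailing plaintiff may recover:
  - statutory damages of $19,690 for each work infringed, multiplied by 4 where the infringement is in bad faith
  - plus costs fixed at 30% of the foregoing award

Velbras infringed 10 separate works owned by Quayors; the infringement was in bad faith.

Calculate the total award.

$1,023,880

Statutory damages: 10 × $19,690 = $196,900
Multiplied by 4: 4 × $196,900 = $787,600
Costs: 30% of $787,600 = $236,280
Award plus costs: $787,600 + $236,280 = $1,023,880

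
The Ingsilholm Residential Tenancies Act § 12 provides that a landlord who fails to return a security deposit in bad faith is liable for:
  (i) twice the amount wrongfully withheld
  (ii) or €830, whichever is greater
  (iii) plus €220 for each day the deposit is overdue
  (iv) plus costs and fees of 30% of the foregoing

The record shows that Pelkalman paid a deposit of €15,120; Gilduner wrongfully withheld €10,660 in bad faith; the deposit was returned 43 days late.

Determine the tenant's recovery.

€40,014

Doubled: 2 × €10,660 = €21,320
Minimum €830: €21,320 meets the minimum, no increase.
Late-return penalty: 43 × €220 = €9,460
Damages plus late penalty: €21,320 + €9,460 = €30,780
Costs and fees: 30% of €30,780 = €9,234
Total recovery: €30,780 + €9,234 = €40,014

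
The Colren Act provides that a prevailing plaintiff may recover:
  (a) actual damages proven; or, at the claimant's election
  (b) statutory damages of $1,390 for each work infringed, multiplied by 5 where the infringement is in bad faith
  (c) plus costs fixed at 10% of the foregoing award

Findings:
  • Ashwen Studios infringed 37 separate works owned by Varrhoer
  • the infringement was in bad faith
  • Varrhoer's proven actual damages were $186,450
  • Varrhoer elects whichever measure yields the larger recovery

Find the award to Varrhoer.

Statutory damages: 37 × $1,390 = $51,430
Multiplied by 5: 5 × $51,430 = $257,150
Greater of actual damages ($186,450) or enhanced statutory damages ($257,150): $257,150
Costs: 10% of $257,150 = $25,715
Award plus costs: $257,150 + $25,715 = $282,865

$282,865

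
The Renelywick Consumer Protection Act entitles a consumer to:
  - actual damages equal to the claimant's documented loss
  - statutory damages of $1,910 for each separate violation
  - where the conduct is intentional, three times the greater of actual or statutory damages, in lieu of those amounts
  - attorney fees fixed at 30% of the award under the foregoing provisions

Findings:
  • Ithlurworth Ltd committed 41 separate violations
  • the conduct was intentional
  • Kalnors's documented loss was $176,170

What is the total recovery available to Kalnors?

Statutory damages: 41 × $1,910 = $78,310
Greater of actual damages ($176,170) or statutory damages ($78,310): $176,170
Trebled: 3 × $176,170 = $528,510
Attorney fees: 30% of $528,510 = $158,553
Total recovery: $528,510 + $158,553 = $687,063

$687,063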